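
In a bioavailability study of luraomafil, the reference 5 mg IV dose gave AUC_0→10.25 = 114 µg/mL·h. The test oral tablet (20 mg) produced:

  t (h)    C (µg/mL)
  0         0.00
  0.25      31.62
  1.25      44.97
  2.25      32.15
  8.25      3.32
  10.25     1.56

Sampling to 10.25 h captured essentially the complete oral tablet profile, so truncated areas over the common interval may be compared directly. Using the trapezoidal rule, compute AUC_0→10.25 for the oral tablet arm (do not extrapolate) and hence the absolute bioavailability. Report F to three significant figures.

Trapezoidal AUC_0→10.25 (oral tablet):
  [0→0.25]: (0.00+31.62)/2 × 0.25 = 3.9525
  [0.25→1.25]: (31.62+44.97)/2 × 1 = 38.295
  [1.25→2.25]: (44.97+32.15)/2 × 1 = 38.56
  [2.25→8.25]: (32.15+3.32)/2 × 6 = 106.41
  [8.25→10.25]: (3.32+1.56)/2 × 2 = 4.88
  Sum = 192.0975 µg/mL·h
F = (AUC_ev/D_ev)/(AUC_iv/D_iv) = (192.0975/20)/(114/5) = 9.604875/22.8 = 0.4213

F = 0.421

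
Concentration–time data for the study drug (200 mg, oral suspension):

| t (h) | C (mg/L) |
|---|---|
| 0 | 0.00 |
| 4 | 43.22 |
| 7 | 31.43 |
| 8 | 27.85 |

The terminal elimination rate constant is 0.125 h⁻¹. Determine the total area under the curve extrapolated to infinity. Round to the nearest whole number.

Trapezoidal AUC_0→8:
  [0→4]: (0.00+43.22)/2 × 4 = 86.44
  [4→7]: (43.22+31.43)/2 × 3 = 111.975
  [7→8]: (31.43+27.85)/2 × 1 = 29.64
  Sum = 228.055 mg/L·h
Extrapolated tail: C_last / k_e = 27.85 / 0.125 = 222.800
AUC_0→∞ = 228.055 + 222.800 = 450.855 mg/L·h

AUC = 451 mg/L·h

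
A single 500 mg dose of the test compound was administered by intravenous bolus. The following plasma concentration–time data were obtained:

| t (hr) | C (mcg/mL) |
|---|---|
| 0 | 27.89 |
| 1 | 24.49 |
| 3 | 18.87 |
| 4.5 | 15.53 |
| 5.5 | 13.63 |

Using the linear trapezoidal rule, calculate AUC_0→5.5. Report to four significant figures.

AUC = 109.9 mcg/mL·hr

Trapezoidal AUC_0→5.5:
  [0→1]: (27.89+24.49)/2 × 1 = 26.19
  [1→3]: (24.49+18.87)/2 × 2 = 43.36
  [3→4.5]: (18.87+15.53)/2 × 1.5 = 25.8
  [4.5→5.5]: (15.53+13.63)/2 × 1 = 14.58
  Sum = 109.93 mcg/mL·hr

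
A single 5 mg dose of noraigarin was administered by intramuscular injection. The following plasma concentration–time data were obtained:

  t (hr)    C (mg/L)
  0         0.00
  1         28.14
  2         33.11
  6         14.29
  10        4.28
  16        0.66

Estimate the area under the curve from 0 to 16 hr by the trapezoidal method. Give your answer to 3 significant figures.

Trapezoidal AUC_0→16:
  [0→1]: (0.00+28.14)/2 × 1 = 14.07
  [1→2]: (28.14+33.11)/2 × 1 = 30.625
  [2→6]: (33.11+14.29)/2 × 4 = 94.8
  [6→10]: (14.29+4.28)/2 × 4 = 37.14
  [10→16]: (4.28+0.66)/2 × 6 = 14.82
  Sum = 191.455 mg/L·hr

AUC = 191 mg/L·hr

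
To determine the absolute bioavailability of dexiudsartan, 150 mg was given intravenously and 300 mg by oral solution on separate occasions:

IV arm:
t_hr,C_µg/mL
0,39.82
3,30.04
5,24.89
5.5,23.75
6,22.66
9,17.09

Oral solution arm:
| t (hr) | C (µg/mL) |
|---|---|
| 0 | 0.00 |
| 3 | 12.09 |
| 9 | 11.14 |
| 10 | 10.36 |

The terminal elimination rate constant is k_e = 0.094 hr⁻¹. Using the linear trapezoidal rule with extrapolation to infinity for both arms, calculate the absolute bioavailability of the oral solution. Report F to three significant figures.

F = 0.246

Trapezoidal AUC_0→9 (IV):
  [0→3]: (39.82+30.04)/2 × 3 = 104.79
  [3→5]: (30.04+24.89)/2 × 2 = 54.93
  [5→5.5]: (24.89+23.75)/2 × 0.5 = 12.16
  [5.5→6]: (23.75+22.66)/2 × 0.5 = 11.6025
  [6→9]: (22.66+17.09)/2 × 3 = 59.625
  Sum = 243.1075 µg/mL·hr
IV tail: 17.09/0.094 = 181.809; AUC_iv,0→∞ = 243.1075 + 181.809 = 424.9165 µg/mL·hr
Trapezoidal AUC_0→10 (oral solution):
  [0→3]: (0.00+12.09)/2 × 3 = 18.135
  [3→9]: (12.09+11.14)/2 × 6 = 69.69
  [9→10]: (11.14+10.36)/2 × 1 = 10.75
  Sum = 98.575 µg/mL·hr
oral solution tail: 10.36/0.094 = 110.213; AUC_ev,0→∞ = 98.575 + 110.213 = 208.788 µg/mL·hr
F = (AUC_ev/D_ev)/(AUC_iv/D_iv) = (208.788/300)/(424.9165/150) = 0.69596/2.83278 = 0.2457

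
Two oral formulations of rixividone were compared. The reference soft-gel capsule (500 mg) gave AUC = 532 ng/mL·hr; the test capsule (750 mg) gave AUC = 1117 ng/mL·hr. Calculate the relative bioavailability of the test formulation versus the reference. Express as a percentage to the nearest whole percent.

F_rel = (AUC_test/D_test) / (AUC_ref/D_ref)
      = (1117/750) / (532/500)
      = 1.48933 / 1.064 = 1.3997 = 139.97%

F_rel = 140%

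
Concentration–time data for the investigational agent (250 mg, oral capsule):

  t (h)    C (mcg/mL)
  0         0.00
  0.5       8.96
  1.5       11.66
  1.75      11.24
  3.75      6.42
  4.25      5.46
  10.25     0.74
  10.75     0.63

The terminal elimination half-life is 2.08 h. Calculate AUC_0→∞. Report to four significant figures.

AUC = 56.88 mcg/mL·h

Trapezoidal AUC_0→10.75:
  [0→0.5]: (0.00+8.96)/2 × 0.5 = 2.24
  [0.5→1.5]: (8.96+11.66)/2 × 1 = 10.31
  [1.5→1.75]: (11.66+11.24)/2 × 0.25 = 2.8625
  [1.75→3.75]: (11.24+6.42)/2 × 2 = 17.66
  [3.75→4.25]: (6.42+5.46)/2 × 0.5 = 2.97
  [4.25→10.25]: (5.46+0.74)/2 × 6 = 18.6
  [10.25→10.75]: (0.74+0.63)/2 × 0.5 = 0.3425
  Sum = 54.985 mcg/mL·h
k_e = ln2 / t½ = 0.693147 / 2.08 = 0.3332 h^-1
Extrapolated tail: C_last / k_e = 0.63 / 0.3332 = 1.891
AUC_0→∞ = 54.985 + 1.891 = 56.876 mcg/mL·h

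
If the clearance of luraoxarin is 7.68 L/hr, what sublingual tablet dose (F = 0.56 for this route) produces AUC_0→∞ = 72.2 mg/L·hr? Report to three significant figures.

Dose = 990 mg

Dose = CL × AUC_0→∞ / F
     = 7.68 × 72.2 / 0.56 = 990.171 mg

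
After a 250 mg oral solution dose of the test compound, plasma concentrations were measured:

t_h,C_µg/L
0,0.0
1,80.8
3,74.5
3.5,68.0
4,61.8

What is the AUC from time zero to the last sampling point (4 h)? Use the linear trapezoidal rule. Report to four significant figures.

Trapezoidal AUC_0→4:
  [0→1]: (0.0+80.8)/2 × 1 = 40.4
  [1→3]: (80.8+74.5)/2 × 2 = 155.3
  [3→3.5]: (74.5+68.0)/2 × 0.5 = 35.625
  [3.5→4]: (68.0+61.8)/2 × 0.5 = 32.45
  Sum = 263.775 µg/L·h

AUC = 263.8 µg/L·h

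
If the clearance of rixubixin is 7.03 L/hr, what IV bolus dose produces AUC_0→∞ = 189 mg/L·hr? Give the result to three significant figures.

Dose_iv = CL × AUC_0→∞
     = 7.03 × 189 = 1328.67 mg

Dose = 1330 mg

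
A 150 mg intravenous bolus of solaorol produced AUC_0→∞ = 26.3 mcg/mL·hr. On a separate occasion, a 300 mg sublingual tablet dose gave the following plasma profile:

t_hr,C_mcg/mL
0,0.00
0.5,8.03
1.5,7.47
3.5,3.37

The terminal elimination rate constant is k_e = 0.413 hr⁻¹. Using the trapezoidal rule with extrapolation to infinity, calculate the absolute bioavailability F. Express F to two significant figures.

Trapezoidal AUC_0→3.5 (sublingual tablet):
  [0→0.5]: (0.00+8.03)/2 × 0.5 = 2.0075
  [0.5→1.5]: (8.03+7.47)/2 × 1 = 7.75
  [1.5→3.5]: (7.47+3.37)/2 × 2 = 10.84
  Sum = 20.5975 mcg/mL·hr
Tail: C_last/k_e = 3.37/0.413 = 8.160
AUC_0→∞ (sublingual tablet) = 20.5975 + 8.160 = 28.7575 mcg/mL·hr
F = (AUC_ev/D_ev)/(AUC_iv/D_iv) = (28.7575/300)/(26.3/150) = 0.0958583/0.175333 = 0.5467

F = 0.55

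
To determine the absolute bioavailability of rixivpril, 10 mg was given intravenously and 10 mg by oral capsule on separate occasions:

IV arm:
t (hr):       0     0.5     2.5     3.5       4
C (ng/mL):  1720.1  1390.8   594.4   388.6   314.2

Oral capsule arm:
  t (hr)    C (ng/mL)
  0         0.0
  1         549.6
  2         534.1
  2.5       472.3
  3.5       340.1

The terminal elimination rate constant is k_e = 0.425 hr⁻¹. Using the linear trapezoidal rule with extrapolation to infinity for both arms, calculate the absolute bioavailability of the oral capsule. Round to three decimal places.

Trapezoidal AUC_0→4 (IV):
  [0→0.5]: (1720.1+1390.8)/2 × 0.5 = 777.725
  [0.5→2.5]: (1390.8+594.4)/2 × 2 = 1985.2
  [2.5→3.5]: (594.4+388.6)/2 × 1 = 491.5
  [3.5→4]: (388.6+314.2)/2 × 0.5 = 175.7
  Sum = 3430.125 ng/mL·hr
IV tail: 314.2/0.425 = 739.294; AUC_iv,0→∞ = 3430.125 + 739.294 = 4169.419 ng/mL·hr
Trapezoidal AUC_0→3.5 (oral capsule):
  [0→1]: (0.0+549.6)/2 × 1 = 274.8
  [1→2]: (549.6+534.1)/2 × 1 = 541.85
  [2→2.5]: (534.1+472.3)/2 × 0.5 = 251.6
  [2.5→3.5]: (472.3+340.1)/2 × 1 = 406.2
  Sum = 1474.45 ng/mL·hr
oral capsule tail: 340.1/0.425 = 800.235; AUC_ev,0→∞ = 1474.45 + 800.235 = 2274.685 ng/mL·hr
F = (AUC_ev/D_ev)/(AUC_iv/D_iv) = (2274.685/10)/(4169.419/10) = 227.4685/416.9419 = 0.5456

F = 0.546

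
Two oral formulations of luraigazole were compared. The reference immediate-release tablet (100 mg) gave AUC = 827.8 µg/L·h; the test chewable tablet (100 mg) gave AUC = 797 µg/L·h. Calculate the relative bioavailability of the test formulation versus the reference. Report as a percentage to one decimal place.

F_rel = (AUC_test/D_test) / (AUC_ref/D_ref)
      = (797/100) / (827.8/100)
      = 7.97 / 8.278 = 0.9628 = 96.28%

F_rel = 96.3%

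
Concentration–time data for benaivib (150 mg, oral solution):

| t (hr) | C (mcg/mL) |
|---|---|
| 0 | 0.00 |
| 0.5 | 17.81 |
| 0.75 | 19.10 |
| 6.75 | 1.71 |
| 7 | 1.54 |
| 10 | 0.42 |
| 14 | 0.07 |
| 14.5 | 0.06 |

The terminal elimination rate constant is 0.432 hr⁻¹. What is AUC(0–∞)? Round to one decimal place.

AUC = 76.0 mcg/mL·hr

Trapezoidal AUC_0→14.5:
  [0→0.5]: (0.00+17.81)/2 × 0.5 = 4.4525
  [0.5→0.75]: (17.81+19.10)/2 × 0.25 = 4.61375
  [0.75→6.75]: (19.10+1.71)/2 × 6 = 62.43
  [6.75→7]: (1.71+1.54)/2 × 0.25 = 0.40625
  [7→10]: (1.54+0.42)/2 × 3 = 2.94
  [10→14]: (0.42+0.07)/2 × 4 = 0.98
  [14→14.5]: (0.07+0.06)/2 × 0.5 = 0.0325
  Sum = 75.855 mcg/mL·hr
Extrapolated tail: C_last / k_e = 0.06 / 0.432 = 0.139
AUC_0→∞ = 75.855 + 0.139 = 75.994 mcg/mL·hr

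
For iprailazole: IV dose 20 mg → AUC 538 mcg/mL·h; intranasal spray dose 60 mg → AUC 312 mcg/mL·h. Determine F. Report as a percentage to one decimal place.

F = (AUC_ev / D_ev) / (AUC_iv / D_iv)
  = (312/60) / (538/20)
  = 5.2 / 26.9 = 0.1933
  = 19.33%

F = 19.3%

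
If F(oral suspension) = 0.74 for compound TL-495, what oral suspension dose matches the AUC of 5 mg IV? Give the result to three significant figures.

For equal systemic exposure: F × D_ev = D_iv
D_ev = D_iv / F = 5 / 0.74 = 6.75676 mg

D_oral = 6.76 mg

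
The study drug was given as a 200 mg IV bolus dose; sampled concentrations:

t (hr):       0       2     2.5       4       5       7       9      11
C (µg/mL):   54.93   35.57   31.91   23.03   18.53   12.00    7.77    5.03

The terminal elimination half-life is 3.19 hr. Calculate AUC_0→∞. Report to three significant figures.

AUC = 256 µg/mL·hr

Trapezoidal AUC_0→11:
  [0→2]: (54.93+35.57)/2 × 2 = 90.5
  [2→2.5]: (35.57+31.91)/2 × 0.5 = 16.87
  [2.5→4]: (31.91+23.03)/2 × 1.5 = 41.205
  [4→5]: (23.03+18.53)/2 × 1 = 20.78
  [5→7]: (18.53+12.00)/2 × 2 = 30.53
  [7→9]: (12.00+7.77)/2 × 2 = 19.77
  [9→11]: (7.77+5.03)/2 × 2 = 12.8
  Sum = 232.455 µg/mL·hr
k_e = ln2 / t½ = 0.693147 / 3.19 = 0.2173 hr^-1
Extrapolated tail: C_last / k_e = 5.03 / 0.2173 = 23.148
AUC_0→∞ = 232.455 + 23.148 = 255.603 µg/mL·hr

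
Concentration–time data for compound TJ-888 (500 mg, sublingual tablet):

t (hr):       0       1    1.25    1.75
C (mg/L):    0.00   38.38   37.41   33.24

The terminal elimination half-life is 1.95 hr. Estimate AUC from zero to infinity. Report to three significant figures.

AUC = 140 mg/L·hr

Trapezoidal AUC_0→1.75:
  [0→1]: (0.00+38.38)/2 × 1 = 19.19
  [1→1.25]: (38.38+37.41)/2 × 0.25 = 9.47375
  [1.25→1.75]: (37.41+33.24)/2 × 0.5 = 17.6625
  Sum = 46.32625 mg/L·hr
k_e = ln2 / t½ = 0.693147 / 1.95 = 0.3555 hr^-1
Extrapolated tail: C_last / k_e = 33.24 / 0.3555 = 93.502
AUC_0→∞ = 46.32625 + 93.502 = 139.82825 mg/L·hr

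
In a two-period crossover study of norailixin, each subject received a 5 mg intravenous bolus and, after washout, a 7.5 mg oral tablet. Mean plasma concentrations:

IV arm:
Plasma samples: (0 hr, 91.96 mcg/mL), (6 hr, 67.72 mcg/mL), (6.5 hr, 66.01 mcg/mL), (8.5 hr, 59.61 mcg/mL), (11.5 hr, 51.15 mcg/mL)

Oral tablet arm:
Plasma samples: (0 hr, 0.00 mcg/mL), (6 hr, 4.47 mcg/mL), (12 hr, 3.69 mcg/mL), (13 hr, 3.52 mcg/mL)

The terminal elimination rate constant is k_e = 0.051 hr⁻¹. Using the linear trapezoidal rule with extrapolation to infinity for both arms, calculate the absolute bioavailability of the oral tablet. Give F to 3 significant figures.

Trapezoidal AUC_0→11.5 (IV):
  [0→6]: (91.96+67.72)/2 × 6 = 479.04
  [6→6.5]: (67.72+66.01)/2 × 0.5 = 33.4325
  [6.5→8.5]: (66.01+59.61)/2 × 2 = 125.62
  [8.5→11.5]: (59.61+51.15)/2 × 3 = 166.14
  Sum = 804.2325 mcg/mL·hr
IV tail: 51.15/0.051 = 1002.941; AUC_iv,0→∞ = 804.2325 + 1002.941 = 1807.1735 mcg/mL·hr
Trapezoidal AUC_0→13 (oral tablet):
  [0→6]: (0.00+4.47)/2 × 6 = 13.41
  [6→12]: (4.47+3.69)/2 × 6 = 24.48
  [12→13]: (3.69+3.52)/2 × 1 = 3.605
  Sum = 41.495 mcg/mL·hr
oral tablet tail: 3.52/0.051 = 69.020; AUC_ev,0→∞ = 41.495 + 69.020 = 110.515 mcg/mL·hr
F = (AUC_ev/D_ev)/(AUC_iv/D_iv) = (110.515/7.5)/(1807.1735/5) = 14.7353/361.4347 = 0.0408

F = 0.0408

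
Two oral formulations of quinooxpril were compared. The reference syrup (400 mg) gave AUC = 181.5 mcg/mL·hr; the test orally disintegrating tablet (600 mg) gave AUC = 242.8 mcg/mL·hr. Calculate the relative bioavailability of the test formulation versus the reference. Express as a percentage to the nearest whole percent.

F_rel = 89%

F_rel = (AUC_test/D_test) / (AUC_ref/D_ref)
      = (242.8/600) / (181.5/400)
      = 0.404667 / 0.45375 = 0.8918 = 89.18%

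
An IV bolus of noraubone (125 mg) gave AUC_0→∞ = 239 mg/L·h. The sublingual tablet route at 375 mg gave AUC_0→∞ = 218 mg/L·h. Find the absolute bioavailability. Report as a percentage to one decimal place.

F = (AUC_ev / D_ev) / (AUC_iv / D_iv)
  = (218/375) / (239/125)
  = 0.581333 / 1.912 = 0.3040
  = 30.40%

F = 30.4%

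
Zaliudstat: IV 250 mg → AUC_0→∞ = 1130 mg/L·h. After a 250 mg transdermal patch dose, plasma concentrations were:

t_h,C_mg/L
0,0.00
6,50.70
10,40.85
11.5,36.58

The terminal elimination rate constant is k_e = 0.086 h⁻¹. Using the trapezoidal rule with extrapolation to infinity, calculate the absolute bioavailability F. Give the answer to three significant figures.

Trapezoidal AUC_0→11.5 (transdermal patch):
  [0→6]: (0.00+50.70)/2 × 6 = 152.1
  [6→10]: (50.70+40.85)/2 × 4 = 183.1
  [10→11.5]: (40.85+36.58)/2 × 1.5 = 58.0725
  Sum = 393.2725 mg/L·h
Tail: C_last/k_e = 36.58/0.086 = 425.349
AUC_0→∞ (transdermal patch) = 393.2725 + 425.349 = 818.6215 mg/L·h
F = (AUC_ev/D_ev)/(AUC_iv/D_iv) = (818.6215/250)/(1130/250) = 3.274486/4.52 = 0.7244

F = 0.724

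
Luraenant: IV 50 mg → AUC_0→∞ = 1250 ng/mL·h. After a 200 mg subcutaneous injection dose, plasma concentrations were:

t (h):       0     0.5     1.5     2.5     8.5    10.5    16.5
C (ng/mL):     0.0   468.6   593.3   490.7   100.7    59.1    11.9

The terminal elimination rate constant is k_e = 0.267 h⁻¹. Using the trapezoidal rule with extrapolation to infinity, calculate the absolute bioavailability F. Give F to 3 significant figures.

F = 0.676

Trapezoidal AUC_0→16.5 (subcutaneous injection):
  [0→0.5]: (0.0+468.6)/2 × 0.5 = 117.15
  [0.5→1.5]: (468.6+593.3)/2 × 1 = 530.95
  [1.5→2.5]: (593.3+490.7)/2 × 1 = 542.0
  [2.5→8.5]: (490.7+100.7)/2 × 6 = 1774.2
  [8.5→10.5]: (100.7+59.1)/2 × 2 = 159.8
  [10.5→16.5]: (59.1+11.9)/2 × 6 = 213.0
  Sum = 3337.1 ng/mL·h
Tail: C_last/k_e = 11.9/0.267 = 44.569
AUC_0→∞ (subcutaneous injection) = 3337.1 + 44.569 = 3381.669 ng/mL·h
F = (AUC_ev/D_ev)/(AUC_iv/D_iv) = (3381.669/200)/(1250/50) = 16.908345/25 = 0.6763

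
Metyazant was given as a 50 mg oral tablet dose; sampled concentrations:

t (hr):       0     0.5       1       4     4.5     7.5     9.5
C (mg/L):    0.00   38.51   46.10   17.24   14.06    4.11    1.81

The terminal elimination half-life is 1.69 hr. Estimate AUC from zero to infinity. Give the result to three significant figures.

AUC = 171 mg/L·hr

Trapezoidal AUC_0→9.5:
  [0→0.5]: (0.00+38.51)/2 × 0.5 = 9.6275
  [0.5→1]: (38.51+46.10)/2 × 0.5 = 21.1525
  [1→4]: (46.10+17.24)/2 × 3 = 95.01
  [4→4.5]: (17.24+14.06)/2 × 0.5 = 7.825
  [4.5→7.5]: (14.06+4.11)/2 × 3 = 27.255
  [7.5→9.5]: (4.11+1.81)/2 × 2 = 5.92
  Sum = 166.79 mg/L·hr
k_e = ln2 / t½ = 0.693147 / 1.69 = 0.4101 hr^-1
Extrapolated tail: C_last / k_e = 1.81 / 0.4101 = 4.414
AUC_0→∞ = 166.79 + 4.414 = 171.204 mg/L·hr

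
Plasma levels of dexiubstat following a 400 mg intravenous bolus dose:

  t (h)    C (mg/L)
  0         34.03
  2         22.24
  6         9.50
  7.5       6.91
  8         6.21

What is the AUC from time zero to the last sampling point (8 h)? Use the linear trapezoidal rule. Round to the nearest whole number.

AUC = 135 mg/L·h

Trapezoidal AUC_0→8:
  [0→2]: (34.03+22.24)/2 × 2 = 56.27
  [2→6]: (22.24+9.50)/2 × 4 = 63.48
  [6→7.5]: (9.50+6.91)/2 × 1.5 = 12.3075
  [7.5→8]: (6.91+6.21)/2 × 0.5 = 3.28
  Sum = 135.3375 mg/L·h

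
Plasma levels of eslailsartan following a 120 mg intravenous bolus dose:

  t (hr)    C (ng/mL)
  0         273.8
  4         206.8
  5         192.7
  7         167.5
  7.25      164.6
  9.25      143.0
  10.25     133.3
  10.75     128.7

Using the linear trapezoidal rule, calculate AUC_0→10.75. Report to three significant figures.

AUC = 2070 ng/mL·hr

Trapezoidal AUC_0→10.75:
  [0→4]: (273.8+206.8)/2 × 4 = 961.2
  [4→5]: (206.8+192.7)/2 × 1 = 199.75
  [5→7]: (192.7+167.5)/2 × 2 = 360.2
  [7→7.25]: (167.5+164.6)/2 × 0.25 = 41.5125
  [7.25→9.25]: (164.6+143.0)/2 × 2 = 307.6
  [9.25→10.25]: (143.0+133.3)/2 × 1 = 138.15
  [10.25→10.75]: (133.3+128.7)/2 × 0.5 = 65.5
  Sum = 2073.9125 ng/mL·hr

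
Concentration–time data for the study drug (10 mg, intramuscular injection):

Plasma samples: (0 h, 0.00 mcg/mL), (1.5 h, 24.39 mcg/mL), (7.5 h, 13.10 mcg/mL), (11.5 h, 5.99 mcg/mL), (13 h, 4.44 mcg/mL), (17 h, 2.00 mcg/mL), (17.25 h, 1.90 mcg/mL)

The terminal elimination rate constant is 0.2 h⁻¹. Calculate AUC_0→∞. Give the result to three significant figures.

AUC = 200 mcg/mL·h

Trapezoidal AUC_0→17.25:
  [0→1.5]: (0.00+24.39)/2 × 1.5 = 18.2925
  [1.5→7.5]: (24.39+13.10)/2 × 6 = 112.47
  [7.5→11.5]: (13.10+5.99)/2 × 4 = 38.18
  [11.5→13]: (5.99+4.44)/2 × 1.5 = 7.8225
  [13→17]: (4.44+2.00)/2 × 4 = 12.88
  [17→17.25]: (2.00+1.90)/2 × 0.25 = 0.4875
  Sum = 190.1325 mcg/mL·h
Extrapolated tail: C_last / k_e = 1.90 / 0.2 = 9.500
AUC_0→∞ = 190.1325 + 9.500 = 199.6325 mcg/mL·h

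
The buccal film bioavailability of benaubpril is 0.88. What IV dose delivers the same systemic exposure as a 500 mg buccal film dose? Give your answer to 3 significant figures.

D_iv = 440 mg

Systemic exposure from an extravascular dose = F × D_ev, so the equivalent IV dose is F × D_ev.
D_iv = F × D_ev = 0.88 × 500 = 440 mg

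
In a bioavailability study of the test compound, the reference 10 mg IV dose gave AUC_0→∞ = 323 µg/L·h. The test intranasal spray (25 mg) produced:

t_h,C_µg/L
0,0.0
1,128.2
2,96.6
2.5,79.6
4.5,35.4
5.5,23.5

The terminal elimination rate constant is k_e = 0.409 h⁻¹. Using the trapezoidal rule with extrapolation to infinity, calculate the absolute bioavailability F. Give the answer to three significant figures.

F = 0.523

Trapezoidal AUC_0→5.5 (intranasal spray):
  [0→1]: (0.0+128.2)/2 × 1 = 64.1
  [1→2]: (128.2+96.6)/2 × 1 = 112.4
  [2→2.5]: (96.6+79.6)/2 × 0.5 = 44.05
  [2.5→4.5]: (79.6+35.4)/2 × 2 = 115.0
  [4.5→5.5]: (35.4+23.5)/2 × 1 = 29.45
  Sum = 365.0 µg/L·h
Tail: C_last/k_e = 23.5/0.409 = 57.457
AUC_0→∞ (intranasal spray) = 365.0 + 57.457 = 422.457 µg/L·h
F = (AUC_ev/D_ev)/(AUC_iv/D_iv) = (422.457/25)/(323/10) = 16.89828/32.3 = 0.5232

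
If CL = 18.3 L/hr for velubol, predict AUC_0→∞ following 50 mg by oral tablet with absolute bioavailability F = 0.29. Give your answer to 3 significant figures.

AUC_0→∞ = F × Dose / CL
        = 0.29 × 50 / 18.3 = 0.79235 mg/L·hr

AUC = 0.792 mg/L·hr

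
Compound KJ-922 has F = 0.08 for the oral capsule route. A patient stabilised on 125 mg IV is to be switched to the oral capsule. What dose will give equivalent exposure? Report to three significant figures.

D_oral = 1560 mg

For equal systemic exposure: F × D_ev = D_iv
D_ev = D_iv / F = 125 / 0.08 = 1562.5 mg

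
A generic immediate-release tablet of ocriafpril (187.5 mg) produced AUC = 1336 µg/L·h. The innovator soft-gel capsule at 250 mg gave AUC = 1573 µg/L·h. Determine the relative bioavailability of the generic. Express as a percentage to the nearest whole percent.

F_rel = (AUC_test/D_test) / (AUC_ref/D_ref)
      = (1336/187.5) / (1573/250)
      = 7.12533 / 6.292 = 1.1324 = 113.24%

F_rel = 113%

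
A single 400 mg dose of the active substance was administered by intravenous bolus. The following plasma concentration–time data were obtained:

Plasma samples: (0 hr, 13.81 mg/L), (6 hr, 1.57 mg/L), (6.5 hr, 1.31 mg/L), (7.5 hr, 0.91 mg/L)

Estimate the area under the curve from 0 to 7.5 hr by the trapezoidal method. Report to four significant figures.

Trapezoidal AUC_0→7.5:
  [0→6]: (13.81+1.57)/2 × 6 = 46.14
  [6→6.5]: (1.57+1.31)/2 × 0.5 = 0.72
  [6.5→7.5]: (1.31+0.91)/2 × 1 = 1.11
  Sum = 47.97 mg/L·hr

AUC = 47.97 mg/L·hr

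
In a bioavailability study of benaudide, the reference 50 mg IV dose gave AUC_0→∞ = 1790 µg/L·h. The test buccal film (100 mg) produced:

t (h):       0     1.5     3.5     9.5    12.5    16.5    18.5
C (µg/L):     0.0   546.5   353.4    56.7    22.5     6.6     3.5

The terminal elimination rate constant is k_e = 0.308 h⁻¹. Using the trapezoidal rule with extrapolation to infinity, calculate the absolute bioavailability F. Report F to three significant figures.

Trapezoidal AUC_0→18.5 (buccal film):
  [0→1.5]: (0.0+546.5)/2 × 1.5 = 409.875
  [1.5→3.5]: (546.5+353.4)/2 × 2 = 899.9
  [3.5→9.5]: (353.4+56.7)/2 × 6 = 1230.3
  [9.5→12.5]: (56.7+22.5)/2 × 3 = 118.8
  [12.5→16.5]: (22.5+6.6)/2 × 4 = 58.2
  [16.5→18.5]: (6.6+3.5)/2 × 2 = 10.1
  Sum = 2727.175 µg/L·h
Tail: C_last/k_e = 3.5/0.308 = 11.364
AUC_0→∞ (buccal film) = 2727.175 + 11.364 = 2738.539 µg/L·h
F = (AUC_ev/D_ev)/(AUC_iv/D_iv) = (2738.539/100)/(1790/50) = 27.38539/35.8 = 0.7650

F = 0.765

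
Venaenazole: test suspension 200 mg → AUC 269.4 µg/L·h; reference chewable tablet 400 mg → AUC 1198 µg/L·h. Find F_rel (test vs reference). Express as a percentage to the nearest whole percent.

F_rel = (AUC_test/D_test) / (AUC_ref/D_ref)
      = (269.4/200) / (1198/400)
      = 1.347 / 2.995 = 0.4497 = 44.97%

F_rel = 45%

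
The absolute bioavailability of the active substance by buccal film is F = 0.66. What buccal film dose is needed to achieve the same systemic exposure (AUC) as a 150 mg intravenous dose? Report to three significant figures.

D_buccal = 227 mg

For equal systemic exposure: F × D_ev = D_iv
D_ev = D_iv / F = 150 / 0.66 = 227.273 mg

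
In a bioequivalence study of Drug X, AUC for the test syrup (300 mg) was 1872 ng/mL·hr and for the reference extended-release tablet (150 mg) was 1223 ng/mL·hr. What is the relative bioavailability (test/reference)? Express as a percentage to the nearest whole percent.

F_rel = (AUC_test/D_test) / (AUC_ref/D_ref)
      = (1872/300) / (1223/150)
      = 6.24 / 8.15333 = 0.7653 = 76.53%

F_rel = 77%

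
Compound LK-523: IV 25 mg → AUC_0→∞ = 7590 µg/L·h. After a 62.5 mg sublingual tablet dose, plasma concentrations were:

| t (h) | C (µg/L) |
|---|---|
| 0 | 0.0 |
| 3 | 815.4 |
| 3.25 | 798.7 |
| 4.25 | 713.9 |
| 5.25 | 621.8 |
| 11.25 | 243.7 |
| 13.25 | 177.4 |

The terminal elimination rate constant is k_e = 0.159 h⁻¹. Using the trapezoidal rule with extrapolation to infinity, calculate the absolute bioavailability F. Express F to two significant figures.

F = 0.37

Trapezoidal AUC_0→13.25 (sublingual tablet):
  [0→3]: (0.0+815.4)/2 × 3 = 1223.1
  [3→3.25]: (815.4+798.7)/2 × 0.25 = 201.7625
  [3.25→4.25]: (798.7+713.9)/2 × 1 = 756.3
  [4.25→5.25]: (713.9+621.8)/2 × 1 = 667.85
  [5.25→11.25]: (621.8+243.7)/2 × 6 = 2596.5
  [11.25→13.25]: (243.7+177.4)/2 × 2 = 421.1
  Sum = 5866.6125 µg/L·h
Tail: C_last/k_e = 177.4/0.159 = 1115.723
AUC_0→∞ (sublingual tablet) = 5866.6125 + 1115.723 = 6982.3355 µg/L·h
F = (AUC_ev/D_ev)/(AUC_iv/D_iv) = (6982.3355/62.5)/(7590/25) = 111.717/303.6 = 0.3680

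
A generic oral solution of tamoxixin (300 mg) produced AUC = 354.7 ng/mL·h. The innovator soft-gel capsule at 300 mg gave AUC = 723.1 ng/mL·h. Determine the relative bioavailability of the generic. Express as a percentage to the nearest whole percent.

F_rel = 49%

F_rel = (AUC_test/D_test) / (AUC_ref/D_ref)
      = (354.7/300) / (723.1/300)
      = 1.18233 / 2.41033 = 0.4905 = 49.05%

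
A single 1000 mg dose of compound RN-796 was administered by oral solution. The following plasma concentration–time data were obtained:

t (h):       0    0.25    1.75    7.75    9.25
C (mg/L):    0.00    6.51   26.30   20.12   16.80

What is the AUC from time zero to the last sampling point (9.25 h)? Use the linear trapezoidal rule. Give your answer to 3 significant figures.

AUC = 192 mg/L·h

Trapezoidal AUC_0→9.25:
  [0→0.25]: (0.00+6.51)/2 × 0.25 = 0.81375
  [0.25→1.75]: (6.51+26.30)/2 × 1.5 = 24.6075
  [1.75→7.75]: (26.30+20.12)/2 × 6 = 139.26
  [7.75→9.25]: (20.12+16.80)/2 × 1.5 = 27.69
  Sum = 192.37125 mg/L·h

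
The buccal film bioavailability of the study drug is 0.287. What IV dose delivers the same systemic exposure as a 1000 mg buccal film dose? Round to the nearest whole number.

D_iv = 287 mg

Systemic exposure from an extravascular dose = F × D_ev, so the equivalent IV dose is F × D_ev.
D_iv = F × D_ev = 0.287 × 1000 = 287 mg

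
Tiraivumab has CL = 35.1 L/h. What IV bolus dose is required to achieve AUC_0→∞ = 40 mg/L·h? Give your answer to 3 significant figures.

Dose_iv = CL × AUC_0→∞
     = 35.1 × 40 = 1404 mg

Dose = 1400 mg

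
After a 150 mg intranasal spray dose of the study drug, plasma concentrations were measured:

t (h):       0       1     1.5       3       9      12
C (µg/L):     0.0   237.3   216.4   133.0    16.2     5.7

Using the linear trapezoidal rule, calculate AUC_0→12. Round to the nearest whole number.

AUC = 975 µg/L·h

Trapezoidal AUC_0→12:
  [0→1]: (0.0+237.3)/2 × 1 = 118.65
  [1→1.5]: (237.3+216.4)/2 × 0.5 = 113.425
  [1.5→3]: (216.4+133.0)/2 × 1.5 = 262.05
  [3→9]: (133.0+16.2)/2 × 6 = 447.6
  [9→12]: (16.2+5.7)/2 × 3 = 32.85
  Sum = 974.575 µg/L·h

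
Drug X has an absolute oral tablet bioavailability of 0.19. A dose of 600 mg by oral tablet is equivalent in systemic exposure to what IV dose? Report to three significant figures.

D_iv = 114 mg

Systemic exposure from an extravascular dose = F × D_ev, so the equivalent IV dose is F × D_ev.
D_iv = F × D_ev = 0.19 × 600 = 114 mg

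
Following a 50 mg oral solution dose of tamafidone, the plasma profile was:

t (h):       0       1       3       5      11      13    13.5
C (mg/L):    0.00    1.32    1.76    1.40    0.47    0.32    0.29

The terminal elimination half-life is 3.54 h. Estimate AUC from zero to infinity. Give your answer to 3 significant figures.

Trapezoidal AUC_0→13.5:
  [0→1]: (0.00+1.32)/2 × 1 = 0.66
  [1→3]: (1.32+1.76)/2 × 2 = 3.08
  [3→5]: (1.76+1.40)/2 × 2 = 3.16
  [5→11]: (1.40+0.47)/2 × 6 = 5.61
  [11→13]: (0.47+0.32)/2 × 2 = 0.79
  [13→13.5]: (0.32+0.29)/2 × 0.5 = 0.1525
  Sum = 13.4525 mg/L·h
k_e = ln2 / t½ = 0.693147 / 3.54 = 0.1958 h^-1
Extrapolated tail: C_last / k_e = 0.29 / 0.1958 = 1.481
AUC_0→∞ = 13.4525 + 1.481 = 14.9335 mg/L·h

AUC = 14.9 mg/L·h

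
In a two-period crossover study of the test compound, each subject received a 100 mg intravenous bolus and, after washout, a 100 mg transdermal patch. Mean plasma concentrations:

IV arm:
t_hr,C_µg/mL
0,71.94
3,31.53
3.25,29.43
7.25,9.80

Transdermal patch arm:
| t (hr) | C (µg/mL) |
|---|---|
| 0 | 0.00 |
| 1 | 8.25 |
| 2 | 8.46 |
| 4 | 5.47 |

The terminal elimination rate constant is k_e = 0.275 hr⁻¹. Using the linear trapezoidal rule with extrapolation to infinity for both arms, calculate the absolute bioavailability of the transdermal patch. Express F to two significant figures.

Trapezoidal AUC_0→7.25 (IV):
  [0→3]: (71.94+31.53)/2 × 3 = 155.205
  [3→3.25]: (31.53+29.43)/2 × 0.25 = 7.62
  [3.25→7.25]: (29.43+9.80)/2 × 4 = 78.46
  Sum = 241.285 µg/mL·hr
IV tail: 9.80/0.275 = 35.636; AUC_iv,0→∞ = 241.285 + 35.636 = 276.921 µg/mL·hr
Trapezoidal AUC_0→4 (transdermal patch):
  [0→1]: (0.00+8.25)/2 × 1 = 4.125
  [1→2]: (8.25+8.46)/2 × 1 = 8.355
  [2→4]: (8.46+5.47)/2 × 2 = 13.93
  Sum = 26.41 µg/mL·hr
transdermal patch tail: 5.47/0.275 = 19.891; AUC_ev,0→∞ = 26.41 + 19.891 = 46.301 µg/mL·hr
F = (AUC_ev/D_ev)/(AUC_iv/D_iv) = (46.301/100)/(276.921/100) = 0.46301/2.76921 = 0.1672

F = 0.17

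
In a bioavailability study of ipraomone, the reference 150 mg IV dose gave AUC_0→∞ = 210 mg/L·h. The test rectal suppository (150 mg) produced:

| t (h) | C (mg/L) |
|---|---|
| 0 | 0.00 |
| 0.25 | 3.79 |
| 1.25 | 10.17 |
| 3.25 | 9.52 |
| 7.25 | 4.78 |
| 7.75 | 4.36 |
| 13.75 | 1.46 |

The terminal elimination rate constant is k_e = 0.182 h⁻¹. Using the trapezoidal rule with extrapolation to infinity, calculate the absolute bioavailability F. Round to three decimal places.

Trapezoidal AUC_0→13.75 (rectal suppository):
  [0→0.25]: (0.00+3.79)/2 × 0.25 = 0.47375
  [0.25→1.25]: (3.79+10.17)/2 × 1 = 6.98
  [1.25→3.25]: (10.17+9.52)/2 × 2 = 19.69
  [3.25→7.25]: (9.52+4.78)/2 × 4 = 28.6
  [7.25→7.75]: (4.78+4.36)/2 × 0.5 = 2.285
  [7.75→13.75]: (4.36+1.46)/2 × 6 = 17.46
  Sum = 75.48875 mg/L·h
Tail: C_last/k_e = 1.46/0.182 = 8.022
AUC_0→∞ (rectal suppository) = 75.48875 + 8.022 = 83.51075 mg/L·h
F = (AUC_ev/D_ev)/(AUC_iv/D_iv) = (83.51075/150)/(210/150) = 0.556738/1.4 = 0.3977

F = 0.398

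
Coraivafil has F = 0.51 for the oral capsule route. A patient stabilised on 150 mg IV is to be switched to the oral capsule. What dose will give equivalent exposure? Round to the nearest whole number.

For equal systemic exposure: F × D_ev = D_iv
D_ev = D_iv / F = 150 / 0.51 = 294.118 mg

D_oral = 294 mg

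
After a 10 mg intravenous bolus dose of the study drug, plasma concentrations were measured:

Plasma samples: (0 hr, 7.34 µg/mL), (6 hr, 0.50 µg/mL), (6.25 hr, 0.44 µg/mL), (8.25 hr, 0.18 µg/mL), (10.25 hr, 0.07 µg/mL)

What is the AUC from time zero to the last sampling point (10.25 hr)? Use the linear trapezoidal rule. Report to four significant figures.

Trapezoidal AUC_0→10.25:
  [0→6]: (7.34+0.50)/2 × 6 = 23.52
  [6→6.25]: (0.50+0.44)/2 × 0.25 = 0.1175
  [6.25→8.25]: (0.44+0.18)/2 × 2 = 0.62
  [8.25→10.25]: (0.18+0.07)/2 × 2 = 0.25
  Sum = 24.5075 µg/mL·hr

AUC = 24.51 µg/mL·hr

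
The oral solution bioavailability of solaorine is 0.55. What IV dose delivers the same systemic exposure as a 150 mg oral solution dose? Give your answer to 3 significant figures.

D_iv = 82.5 mg

Systemic exposure from an extravascular dose = F × D_ev, so the equivalent IV dose is F × D_ev.
D_iv = F × D_ev = 0.55 × 150 = 82.5 mg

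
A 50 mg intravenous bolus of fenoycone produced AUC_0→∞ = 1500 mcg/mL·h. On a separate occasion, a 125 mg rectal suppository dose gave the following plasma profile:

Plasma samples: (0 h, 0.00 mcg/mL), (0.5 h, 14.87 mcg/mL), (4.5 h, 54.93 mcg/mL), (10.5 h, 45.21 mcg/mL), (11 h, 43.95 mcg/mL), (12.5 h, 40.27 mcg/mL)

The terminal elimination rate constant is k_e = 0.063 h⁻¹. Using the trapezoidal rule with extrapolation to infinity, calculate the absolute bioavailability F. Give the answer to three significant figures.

F = 0.312

Trapezoidal AUC_0→12.5 (rectal suppository):
  [0→0.5]: (0.00+14.87)/2 × 0.5 = 3.7175
  [0.5→4.5]: (14.87+54.93)/2 × 4 = 139.6
  [4.5→10.5]: (54.93+45.21)/2 × 6 = 300.42
  [10.5→11]: (45.21+43.95)/2 × 0.5 = 22.29
  [11→12.5]: (43.95+40.27)/2 × 1.5 = 63.165
  Sum = 529.1925 mcg/mL·h
Tail: C_last/k_e = 40.27/0.063 = 639.206
AUC_0→∞ (rectal suppository) = 529.1925 + 639.206 = 1168.3985 mcg/mL·h
F = (AUC_ev/D_ev)/(AUC_iv/D_iv) = (1168.3985/125)/(1500/50) = 9.347188/30 = 0.3116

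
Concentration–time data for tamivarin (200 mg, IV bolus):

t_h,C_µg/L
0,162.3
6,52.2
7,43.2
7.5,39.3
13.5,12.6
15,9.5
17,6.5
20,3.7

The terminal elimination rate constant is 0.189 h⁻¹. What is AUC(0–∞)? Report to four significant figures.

AUC = 935.0 µg/L·h

Trapezoidal AUC_0→20:
  [0→6]: (162.3+52.2)/2 × 6 = 643.5
  [6→7]: (52.2+43.2)/2 × 1 = 47.7
  [7→7.5]: (43.2+39.3)/2 × 0.5 = 20.625
  [7.5→13.5]: (39.3+12.6)/2 × 6 = 155.7
  [13.5→15]: (12.6+9.5)/2 × 1.5 = 16.575
  [15→17]: (9.5+6.5)/2 × 2 = 16.0
  [17→20]: (6.5+3.7)/2 × 3 = 15.3
  Sum = 915.4 µg/L·h
Extrapolated tail: C_last / k_e = 3.7 / 0.189 = 19.577
AUC_0→∞ = 915.4 + 19.577 = 934.977 µg/L·h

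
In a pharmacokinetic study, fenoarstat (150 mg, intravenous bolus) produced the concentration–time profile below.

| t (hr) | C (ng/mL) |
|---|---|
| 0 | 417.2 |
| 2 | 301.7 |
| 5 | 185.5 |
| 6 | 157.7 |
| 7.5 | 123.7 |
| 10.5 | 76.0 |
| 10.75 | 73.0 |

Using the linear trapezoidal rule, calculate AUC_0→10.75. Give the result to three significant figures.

AUC = 2150 ng/mL·hr

Trapezoidal AUC_0→10.75:
  [0→2]: (417.2+301.7)/2 × 2 = 718.9
  [2→5]: (301.7+185.5)/2 × 3 = 730.8
  [5→6]: (185.5+157.7)/2 × 1 = 171.6
  [6→7.5]: (157.7+123.7)/2 × 1.5 = 211.05
  [7.5→10.5]: (123.7+76.0)/2 × 3 = 299.55
  [10.5→10.75]: (76.0+73.0)/2 × 0.25 = 18.625
  Sum = 2150.525 ng/mL·hr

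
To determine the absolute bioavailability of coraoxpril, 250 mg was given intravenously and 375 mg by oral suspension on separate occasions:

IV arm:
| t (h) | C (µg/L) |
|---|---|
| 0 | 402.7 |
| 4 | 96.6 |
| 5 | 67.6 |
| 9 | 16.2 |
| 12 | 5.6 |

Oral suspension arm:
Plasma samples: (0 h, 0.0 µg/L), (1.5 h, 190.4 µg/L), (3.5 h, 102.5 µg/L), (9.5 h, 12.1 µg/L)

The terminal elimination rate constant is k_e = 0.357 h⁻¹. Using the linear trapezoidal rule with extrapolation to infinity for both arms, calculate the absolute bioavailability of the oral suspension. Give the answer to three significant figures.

F = 0.418

Trapezoidal AUC_0→12 (IV):
  [0→4]: (402.7+96.6)/2 × 4 = 998.6
  [4→5]: (96.6+67.6)/2 × 1 = 82.1
  [5→9]: (67.6+16.2)/2 × 4 = 167.6
  [9→12]: (16.2+5.6)/2 × 3 = 32.7
  Sum = 1281.0 µg/L·h
IV tail: 5.6/0.357 = 15.686; AUC_iv,0→∞ = 1281.0 + 15.686 = 1296.686 µg/L·h
Trapezoidal AUC_0→9.5 (oral suspension):
  [0→1.5]: (0.0+190.4)/2 × 1.5 = 142.8
  [1.5→3.5]: (190.4+102.5)/2 × 2 = 292.9
  [3.5→9.5]: (102.5+12.1)/2 × 6 = 343.8
  Sum = 779.5 µg/L·h
oral suspension tail: 12.1/0.357 = 33.894; AUC_ev,0→∞ = 779.5 + 33.894 = 813.394 µg/L·h
F = (AUC_ev/D_ev)/(AUC_iv/D_iv) = (813.394/375)/(1296.686/250) = 2.16905/5.186744 = 0.4182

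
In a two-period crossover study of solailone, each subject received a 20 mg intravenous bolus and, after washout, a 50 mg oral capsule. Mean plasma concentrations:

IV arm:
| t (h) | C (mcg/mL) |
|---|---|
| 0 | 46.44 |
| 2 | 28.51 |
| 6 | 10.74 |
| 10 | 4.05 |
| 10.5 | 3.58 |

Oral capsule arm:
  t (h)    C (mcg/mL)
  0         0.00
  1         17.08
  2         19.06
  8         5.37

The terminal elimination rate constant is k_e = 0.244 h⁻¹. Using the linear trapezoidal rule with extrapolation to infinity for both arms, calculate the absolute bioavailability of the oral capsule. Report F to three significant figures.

F = 0.244

Trapezoidal AUC_0→10.5 (IV):
  [0→2]: (46.44+28.51)/2 × 2 = 74.95
  [2→6]: (28.51+10.74)/2 × 4 = 78.5
  [6→10]: (10.74+4.05)/2 × 4 = 29.58
  [10→10.5]: (4.05+3.58)/2 × 0.5 = 1.9075
  Sum = 184.9375 mcg/mL·h
IV tail: 3.58/0.244 = 14.672; AUC_iv,0→∞ = 184.9375 + 14.672 = 199.6095 mcg/mL·h
Trapezoidal AUC_0→8 (oral capsule):
  [0→1]: (0.00+17.08)/2 × 1 = 8.54
  [1→2]: (17.08+19.06)/2 × 1 = 18.07
  [2→8]: (19.06+5.37)/2 × 6 = 73.29
  Sum = 99.9 mcg/mL·h
oral capsule tail: 5.37/0.244 = 22.008; AUC_ev,0→∞ = 99.9 + 22.008 = 121.908 mcg/mL·h
F = (AUC_ev/D_ev)/(AUC_iv/D_iv) = (121.908/50)/(199.6095/20) = 2.43816/9.980475 = 0.2443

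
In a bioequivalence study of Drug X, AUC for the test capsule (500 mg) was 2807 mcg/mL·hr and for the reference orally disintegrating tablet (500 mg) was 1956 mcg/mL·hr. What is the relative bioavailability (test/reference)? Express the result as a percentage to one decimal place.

F_rel = 143.5%

F_rel = (AUC_test/D_test) / (AUC_ref/D_ref)
      = (2807/500) / (1956/500)
      = 5.614 / 3.912 = 1.4351 = 143.51%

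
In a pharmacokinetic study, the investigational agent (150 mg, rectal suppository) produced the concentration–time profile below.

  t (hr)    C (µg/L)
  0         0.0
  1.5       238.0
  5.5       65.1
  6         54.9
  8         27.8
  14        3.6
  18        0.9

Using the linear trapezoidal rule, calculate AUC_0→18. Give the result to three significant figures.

AUC = 1000 µg/L·hr

Trapezoidal AUC_0→18:
  [0→1.5]: (0.0+238.0)/2 × 1.5 = 178.5
  [1.5→5.5]: (238.0+65.1)/2 × 4 = 606.2
  [5.5→6]: (65.1+54.9)/2 × 0.5 = 30.0
  [6→8]: (54.9+27.8)/2 × 2 = 82.7
  [8→14]: (27.8+3.6)/2 × 6 = 94.2
  [14→18]: (3.6+0.9)/2 × 4 = 9.0
  Sum = 1000.6 µg/L·hr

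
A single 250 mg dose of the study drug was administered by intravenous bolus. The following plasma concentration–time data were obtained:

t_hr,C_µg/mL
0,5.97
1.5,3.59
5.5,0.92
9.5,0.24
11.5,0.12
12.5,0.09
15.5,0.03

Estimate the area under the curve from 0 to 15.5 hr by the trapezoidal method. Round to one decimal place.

Trapezoidal AUC_0→15.5:
  [0→1.5]: (5.97+3.59)/2 × 1.5 = 7.17
  [1.5→5.5]: (3.59+0.92)/2 × 4 = 9.02
  [5.5→9.5]: (0.92+0.24)/2 × 4 = 2.32
  [9.5→11.5]: (0.24+0.12)/2 × 2 = 0.36
  [11.5→12.5]: (0.12+0.09)/2 × 1 = 0.105
  [12.5→15.5]: (0.09+0.03)/2 × 3 = 0.18
  Sum = 19.155 µg/mL·hr

AUC = 19.2 µg/mL·hr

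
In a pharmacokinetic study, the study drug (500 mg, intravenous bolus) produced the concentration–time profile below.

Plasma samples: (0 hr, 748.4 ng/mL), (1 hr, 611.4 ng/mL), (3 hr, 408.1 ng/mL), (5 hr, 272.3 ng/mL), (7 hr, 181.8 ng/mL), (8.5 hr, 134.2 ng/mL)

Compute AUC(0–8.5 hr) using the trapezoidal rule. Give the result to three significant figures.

AUC = 3070 ng/mL·hr

Trapezoidal AUC_0→8.5:
  [0→1]: (748.4+611.4)/2 × 1 = 679.9
  [1→3]: (611.4+408.1)/2 × 2 = 1019.5
  [3→5]: (408.1+272.3)/2 × 2 = 680.4
  [5→7]: (272.3+181.8)/2 × 2 = 454.1
  [7→8.5]: (181.8+134.2)/2 × 1.5 = 237.0
  Sum = 3070.9 ng/mL·hr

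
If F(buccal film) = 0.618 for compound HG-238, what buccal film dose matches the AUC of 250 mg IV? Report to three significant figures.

D_buccal = 405 mg

For equal systemic exposure: F × D_ev = D_iv
D_ev = D_iv / F = 250 / 0.618 = 404.531 mg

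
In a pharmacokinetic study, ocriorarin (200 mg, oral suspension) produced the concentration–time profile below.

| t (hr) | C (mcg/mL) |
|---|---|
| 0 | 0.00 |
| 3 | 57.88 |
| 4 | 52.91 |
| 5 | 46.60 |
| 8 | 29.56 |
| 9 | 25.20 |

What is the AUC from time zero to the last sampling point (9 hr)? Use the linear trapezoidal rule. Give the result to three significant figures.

Trapezoidal AUC_0→9:
  [0→3]: (0.00+57.88)/2 × 3 = 86.82
  [3→4]: (57.88+52.91)/2 × 1 = 55.395
  [4→5]: (52.91+46.60)/2 × 1 = 49.755
  [5→8]: (46.60+29.56)/2 × 3 = 114.24
  [8→9]: (29.56+25.20)/2 × 1 = 27.38
  Sum = 333.59 mcg/mL·hr

AUC = 334 mcg/mL·hr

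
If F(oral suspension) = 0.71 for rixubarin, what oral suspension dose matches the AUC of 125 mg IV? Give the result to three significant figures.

For equal systemic exposure: F × D_ev = D_iv
D_ev = D_iv / F = 125 / 0.71 = 176.056 mg

D_oral = 176 mg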